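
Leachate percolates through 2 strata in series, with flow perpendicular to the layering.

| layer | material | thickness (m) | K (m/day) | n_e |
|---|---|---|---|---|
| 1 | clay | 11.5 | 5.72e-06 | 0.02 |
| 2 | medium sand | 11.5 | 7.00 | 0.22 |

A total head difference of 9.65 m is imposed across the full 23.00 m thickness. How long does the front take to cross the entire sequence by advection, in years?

With flow normal to the layers, continuity requires the same specific discharge q through every layer.
Σ(b_i/K_i) = 11.5/5.72e-06 + 11.5/7.00 = 2.010e+06 d.
q = Δh / Σ(b_i/K_i) = 9.65 / 2.010e+06 = 4.800e-06 m/day.
In each layer the seepage velocity is v_i = q/n_i, so the layer transit time is t_i = b_i·n_i / q:
  layer 1 (clay): t_1 = 11.5 × 0.02 / 4.800e-06 = 47918 d
  layer 2 (medium sand): t_2 = 11.5 × 0.22 / 4.800e-06 = 5.271e+05 d
Total t = Σ t_i = 5.750e+05 days = 1574 years.

1570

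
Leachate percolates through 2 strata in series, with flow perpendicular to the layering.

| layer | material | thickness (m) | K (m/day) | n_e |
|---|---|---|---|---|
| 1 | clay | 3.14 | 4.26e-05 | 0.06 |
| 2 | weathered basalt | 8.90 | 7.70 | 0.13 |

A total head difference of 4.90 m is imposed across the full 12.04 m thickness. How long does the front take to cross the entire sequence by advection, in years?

With flow normal to the layers, continuity requires the same specific discharge q through every layer.
Σ(b_i/K_i) = 3.14/4.26e-05 + 8.90/7.70 = 73710 d.
q = Δh / Σ(b_i/K_i) = 4.90 / 73710 = 6.648e-05 m/day.
In each layer the seepage velocity is v_i = q/n_i, so the layer transit time is t_i = b_i·n_i / q:
  layer 1 (clay): t_1 = 3.14 × 0.06 / 6.648e-05 = 2834 d
  layer 2 (weathered basalt): t_2 = 8.90 × 0.13 / 6.648e-05 = 17405 d
Total t = Σ t_i = 20239 days = 55.41 years.

55.4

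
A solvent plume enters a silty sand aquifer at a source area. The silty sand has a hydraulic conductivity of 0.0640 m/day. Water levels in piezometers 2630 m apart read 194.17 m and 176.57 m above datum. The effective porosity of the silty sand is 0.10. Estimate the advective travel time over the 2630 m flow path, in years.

1680

Hydraulic gradient i = (194.17 − 176.57) / 2630 = 17.6 / 2630 = 0.006692.
Darcy flux q = K · i = 0.06400 × 0.006692 = 0.0004283 m/day.
Seepage velocity v = q / n_e = 0.0004283 / 0.10 = 0.004283 m/day.
Travel time t = L / v = 2630 / 0.004283 = 6.141e+05 days = 1681 years.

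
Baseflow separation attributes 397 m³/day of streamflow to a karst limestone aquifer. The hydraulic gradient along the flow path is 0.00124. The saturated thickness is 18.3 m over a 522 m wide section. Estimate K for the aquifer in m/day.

Cross-sectional area A = 522 × 18.3 = 9553 m².
Hydraulic gradient i = 0.00124.
From Q = K·A·i, K = Q / (A·i) = 397 / (9553 × 0.001240) = 33.52 m/day.

33.5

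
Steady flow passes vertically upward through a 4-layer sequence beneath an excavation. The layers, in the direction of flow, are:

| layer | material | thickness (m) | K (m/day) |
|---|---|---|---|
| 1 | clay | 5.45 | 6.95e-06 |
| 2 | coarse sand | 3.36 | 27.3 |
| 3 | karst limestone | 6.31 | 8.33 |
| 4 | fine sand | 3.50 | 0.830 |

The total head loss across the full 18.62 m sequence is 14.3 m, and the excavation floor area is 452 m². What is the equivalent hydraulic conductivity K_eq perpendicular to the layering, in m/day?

2.37e-05

Flow is perpendicular to layering, so the layers act in series and the equivalent K is the thickness-weighted harmonic mean.
Total thickness L = 5.45 + 3.36 + 6.31 + 3.50 = 18.62 m.
Σ(b_i/K_i) = 5.45/6.95e-06 + 3.36/27.3 + 6.31/8.33 + 3.50/0.830 = 7.842e+05 d.
K_eq = L / Σ(b_i/K_i) = 18.62 / 7.842e+05 = 2.374e-05 m/day.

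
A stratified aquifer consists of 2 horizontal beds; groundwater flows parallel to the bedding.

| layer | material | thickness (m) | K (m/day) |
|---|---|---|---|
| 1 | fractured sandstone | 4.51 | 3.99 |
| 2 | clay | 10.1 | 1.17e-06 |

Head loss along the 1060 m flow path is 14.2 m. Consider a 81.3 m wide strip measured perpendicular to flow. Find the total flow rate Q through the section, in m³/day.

19.6

Flow is parallel to layering, so each bed carries its own Darcy discharge and the transmissivities add.
Σ(K_i·b_i) = 3.99×4.51 + 1.17e-06×10.1 = 17.99 m²/day.
Hydraulic gradient i = Δh / L = 14.2 / 1060 = 0.01340.
Q = Σ(K_i·b_i) · W · i = 17.99 × 81.3 × 0.01340 = 19.60 m³/day.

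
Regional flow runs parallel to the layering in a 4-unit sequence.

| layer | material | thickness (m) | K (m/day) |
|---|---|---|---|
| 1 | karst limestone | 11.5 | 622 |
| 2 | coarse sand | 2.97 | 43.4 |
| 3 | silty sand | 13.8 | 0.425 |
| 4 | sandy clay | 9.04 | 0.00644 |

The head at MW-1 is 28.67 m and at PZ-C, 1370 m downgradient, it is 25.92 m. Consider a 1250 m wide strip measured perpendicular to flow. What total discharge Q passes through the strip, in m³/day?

18300

Flow is parallel to layering, so each bed carries its own Darcy discharge and the transmissivities add.
Σ(K_i·b_i) = 622×11.5 + 43.4×2.97 + 0.425×13.8 + 0.00644×9.04 = 7288 m²/day.
Hydraulic gradient i = (28.67 − 25.92) / 1370 = 2.75 / 1370 = 0.002007.
Q = Σ(K_i·b_i) · W · i = 7288 × 1250 × 0.002007 = 18286 m³/day.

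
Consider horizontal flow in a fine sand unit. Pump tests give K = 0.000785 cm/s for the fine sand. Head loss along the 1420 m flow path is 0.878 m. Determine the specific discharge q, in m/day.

Convert K: 0.000785 cm/s × 864 = 0.6782 m/day.
Hydraulic gradient i = Δh / L = 0.878 / 1420 = 0.0006183.
Specific discharge q = K · i = 0.6782 × 0.0006183 = 0.0004194 m/day.

0.000419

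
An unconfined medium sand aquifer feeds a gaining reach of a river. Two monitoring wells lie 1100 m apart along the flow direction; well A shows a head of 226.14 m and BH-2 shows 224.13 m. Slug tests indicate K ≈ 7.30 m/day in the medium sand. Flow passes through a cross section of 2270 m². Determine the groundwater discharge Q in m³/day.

30.3

Hydraulic gradient i = (226.14 − 224.13) / 1100 = 2.01 / 1100 = 0.001827.
Darcy's law: Q = K · A · i = 7.300 × 2270 × 0.001827 = 30.28 m³/day.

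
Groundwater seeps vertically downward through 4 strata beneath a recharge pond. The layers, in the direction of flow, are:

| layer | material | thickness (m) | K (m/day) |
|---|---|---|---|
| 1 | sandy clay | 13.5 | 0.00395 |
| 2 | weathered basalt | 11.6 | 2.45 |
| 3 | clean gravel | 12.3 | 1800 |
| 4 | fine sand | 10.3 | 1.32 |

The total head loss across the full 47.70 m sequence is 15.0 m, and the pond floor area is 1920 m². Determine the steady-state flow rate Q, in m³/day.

Flow is perpendicular to layering, so the layers act in series and the equivalent K is the thickness-weighted harmonic mean.
Total thickness L = 13.5 + 11.6 + 12.3 + 10.3 = 47.70 m.
Σ(b_i/K_i) = 13.5/0.00395 + 11.6/2.45 + 12.3/1800 + 10.3/1.32 = 3430 d.
K_eq = L / Σ(b_i/K_i) = 47.70 / 3430 = 0.01391 m/day.
Q = K_eq · A · (Δh/L) = 0.01391 × 1920 × (15.0/47.70) = 8.396 m³/day.

8.40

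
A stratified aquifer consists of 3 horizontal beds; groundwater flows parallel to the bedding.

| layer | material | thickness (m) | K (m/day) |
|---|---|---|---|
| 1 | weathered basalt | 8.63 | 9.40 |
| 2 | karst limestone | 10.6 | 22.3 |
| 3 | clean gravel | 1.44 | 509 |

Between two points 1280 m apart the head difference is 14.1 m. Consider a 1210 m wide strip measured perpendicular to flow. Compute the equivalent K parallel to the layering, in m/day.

50.8

Flow is parallel to layering, so each bed carries its own Darcy discharge and the transmissivities add.
Σ(K_i·b_i) = 9.40×8.63 + 22.3×10.6 + 509×1.44 = 1050 m²/day.
Total thickness b = 20.67 m, so K_eq = Σ(K_i·b_i)/b = 50.82 m/day.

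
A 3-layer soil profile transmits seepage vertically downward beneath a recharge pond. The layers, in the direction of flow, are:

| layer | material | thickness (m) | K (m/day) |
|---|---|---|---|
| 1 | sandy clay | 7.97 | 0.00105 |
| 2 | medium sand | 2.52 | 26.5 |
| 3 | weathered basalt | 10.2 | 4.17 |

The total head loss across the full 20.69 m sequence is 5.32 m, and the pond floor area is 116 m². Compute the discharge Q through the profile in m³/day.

0.0813

Flow is perpendicular to layering, so the layers act in series and the equivalent K is the thickness-weighted harmonic mean.
Total thickness L = 7.97 + 2.52 + 10.2 = 20.69 m.
Σ(b_i/K_i) = 7.97/0.00105 + 2.52/26.5 + 10.2/4.17 = 7593 d.
K_eq = L / Σ(b_i/K_i) = 20.69 / 7593 = 0.002725 m/day.
Q = K_eq · A · (Δh/L) = 0.002725 × 116 × (5.32/20.69) = 0.08127 m³/day.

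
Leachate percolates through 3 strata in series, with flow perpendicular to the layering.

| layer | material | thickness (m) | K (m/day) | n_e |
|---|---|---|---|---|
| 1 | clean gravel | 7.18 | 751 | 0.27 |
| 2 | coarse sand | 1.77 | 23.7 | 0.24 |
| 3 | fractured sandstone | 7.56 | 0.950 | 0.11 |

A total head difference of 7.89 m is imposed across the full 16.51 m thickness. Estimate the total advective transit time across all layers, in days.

3.26

With flow normal to the layers, continuity requires the same specific discharge q through every layer.
Σ(b_i/K_i) = 7.18/751 + 1.77/23.7 + 7.56/0.950 = 8.042 d.
q = Δh / Σ(b_i/K_i) = 7.89 / 8.042 = 0.9811 m/day.
In each layer the seepage velocity is v_i = q/n_i, so the layer transit time is t_i = b_i·n_i / q:
  layer 1 (clean gravel): t_1 = 7.18 × 0.27 / 0.9811 = 1.976 d
  layer 2 (coarse sand): t_2 = 1.77 × 0.24 / 0.9811 = 0.4330 d
  layer 3 (fractured sandstone): t_3 = 7.56 × 0.11 / 0.9811 = 0.8476 d
Total t = Σ t_i = 3.257 days.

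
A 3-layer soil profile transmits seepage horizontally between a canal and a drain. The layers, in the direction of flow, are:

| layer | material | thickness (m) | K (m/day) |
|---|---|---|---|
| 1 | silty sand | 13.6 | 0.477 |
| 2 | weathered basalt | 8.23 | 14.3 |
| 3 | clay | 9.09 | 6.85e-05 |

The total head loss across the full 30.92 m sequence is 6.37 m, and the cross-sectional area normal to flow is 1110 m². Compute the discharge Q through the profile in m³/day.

0.0533

Flow is perpendicular to layering, so the layers act in series and the equivalent K is the thickness-weighted harmonic mean.
Total thickness L = 13.6 + 8.23 + 9.09 = 30.92 m.
Σ(b_i/K_i) = 13.6/0.477 + 8.23/14.3 + 9.09/6.85e-05 = 1.327e+05 d.
K_eq = L / Σ(b_i/K_i) = 30.92 / 1.327e+05 = 0.0002330 m/day.
Q = K_eq · A · (Δh/L) = 0.0002330 × 1110 × (6.37/30.92) = 0.05327 m³/day.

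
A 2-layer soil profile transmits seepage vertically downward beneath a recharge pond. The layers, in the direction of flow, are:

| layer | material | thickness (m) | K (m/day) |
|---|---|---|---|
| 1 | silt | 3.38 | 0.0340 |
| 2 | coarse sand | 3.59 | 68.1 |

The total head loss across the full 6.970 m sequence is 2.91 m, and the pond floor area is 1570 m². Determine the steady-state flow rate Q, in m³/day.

45.9

Flow is perpendicular to layering, so the layers act in series and the equivalent K is the thickness-weighted harmonic mean.
Total thickness L = 3.38 + 3.59 = 6.970 m.
Σ(b_i/K_i) = 3.38/0.0340 + 3.59/68.1 = 99.46 d.
K_eq = L / Σ(b_i/K_i) = 6.970 / 99.46 = 0.07008 m/day.
Q = K_eq · A · (Δh/L) = 0.07008 × 1570 × (2.91/6.970) = 45.93 m³/day.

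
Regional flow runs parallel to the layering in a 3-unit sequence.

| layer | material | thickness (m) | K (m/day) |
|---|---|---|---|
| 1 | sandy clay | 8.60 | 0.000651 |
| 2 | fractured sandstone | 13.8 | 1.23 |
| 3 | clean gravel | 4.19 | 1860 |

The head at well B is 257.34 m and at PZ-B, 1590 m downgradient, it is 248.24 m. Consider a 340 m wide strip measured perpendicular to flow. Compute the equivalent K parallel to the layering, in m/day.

294

Flow is parallel to layering, so each bed carries its own Darcy discharge and the transmissivities add.
Σ(K_i·b_i) = 0.000651×8.60 + 1.23×13.8 + 1860×4.19 = 7810 m²/day.
Total thickness b = 26.59 m, so K_eq = Σ(K_i·b_i)/b = 293.7 m/day.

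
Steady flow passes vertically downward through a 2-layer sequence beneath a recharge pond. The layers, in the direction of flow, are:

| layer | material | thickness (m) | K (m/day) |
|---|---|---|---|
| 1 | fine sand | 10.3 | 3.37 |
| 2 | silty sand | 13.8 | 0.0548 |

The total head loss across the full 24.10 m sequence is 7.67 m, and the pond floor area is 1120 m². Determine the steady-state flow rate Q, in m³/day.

33.7

Flow is perpendicular to layering, so the layers act in series and the equivalent K is the thickness-weighted harmonic mean.
Total thickness L = 10.3 + 13.8 = 24.10 m.
Σ(b_i/K_i) = 10.3/3.37 + 13.8/0.0548 = 254.9 d.
K_eq = L / Σ(b_i/K_i) = 24.10 / 254.9 = 0.09455 m/day.
Q = K_eq · A · (Δh/L) = 0.09455 × 1120 × (7.67/24.10) = 33.70 m³/day.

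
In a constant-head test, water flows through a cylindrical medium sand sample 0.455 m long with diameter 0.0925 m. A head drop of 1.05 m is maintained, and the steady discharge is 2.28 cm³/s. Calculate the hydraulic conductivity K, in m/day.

12.7

Cross-sectional area A = π·(d/2)² = π × (0.0925/2)² = 0.006720 m².
Convert discharge: 2.28 cm³/s = 2.280e-06 m³/s.
Darcy's law rearranged: K = Q·L / (A·Δh) = 2.280e-06 × 0.455 / (0.006720 × 1.05) = 0.0001470 m/s = 12.70 m/day.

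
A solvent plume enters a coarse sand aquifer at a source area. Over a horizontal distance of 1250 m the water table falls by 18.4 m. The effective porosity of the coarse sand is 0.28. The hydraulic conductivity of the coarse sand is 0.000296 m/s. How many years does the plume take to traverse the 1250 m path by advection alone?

Convert K: 0.000296 m/s × 86400 = 25.57 m/day.
Hydraulic gradient i = Δh / L = 18.4 / 1250 = 0.01472.
Darcy flux q = K · i = 25.57 × 0.01472 = 0.3765 m/day.
Seepage velocity v = q / n_e = 0.3765 / 0.28 = 1.344 m/day.
Travel time t = L / v = 1250 / 1.344 = 929.7 days = 2.545 years.

2.55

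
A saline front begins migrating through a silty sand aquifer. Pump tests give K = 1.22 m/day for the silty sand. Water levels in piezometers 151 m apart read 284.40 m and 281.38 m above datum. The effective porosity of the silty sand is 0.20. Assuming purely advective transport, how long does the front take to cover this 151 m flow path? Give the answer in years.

3.39

Hydraulic gradient i = (284.40 − 281.38) / 151 = 3.02 / 151 = 0.02000.
Darcy flux q = K · i = 1.220 × 0.02000 = 0.02440 m/day.
Seepage velocity v = q / n_e = 0.02440 / 0.20 = 0.1220 m/day.
Travel time t = L / v = 151 / 0.1220 = 1238 days = 3.389 years.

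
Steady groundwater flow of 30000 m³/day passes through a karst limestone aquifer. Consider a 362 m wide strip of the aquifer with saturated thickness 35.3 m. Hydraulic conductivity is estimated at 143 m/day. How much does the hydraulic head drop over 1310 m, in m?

Cross-sectional area A = 362 × 35.3 = 12779 m².
From Q = K·A·i, i = Q / (K·A) = 30000 / (143.0 × 12779) = 0.01642.
Head loss Δh = i · L = 0.01642 × 1310 = 21.51 m.

21.5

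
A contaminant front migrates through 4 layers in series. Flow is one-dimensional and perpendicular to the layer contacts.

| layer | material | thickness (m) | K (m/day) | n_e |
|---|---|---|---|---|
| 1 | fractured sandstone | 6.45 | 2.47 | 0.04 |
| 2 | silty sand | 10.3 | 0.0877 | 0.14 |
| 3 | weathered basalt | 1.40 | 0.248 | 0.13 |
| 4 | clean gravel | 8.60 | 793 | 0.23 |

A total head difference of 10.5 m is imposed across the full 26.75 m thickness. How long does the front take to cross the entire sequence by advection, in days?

46.2

With flow normal to the layers, continuity requires the same specific discharge q through every layer.
Σ(b_i/K_i) = 6.45/2.47 + 10.3/0.0877 + 1.40/0.248 + 8.60/793 = 125.7 d.
q = Δh / Σ(b_i/K_i) = 10.5 / 125.7 = 0.08352 m/day.
In each layer the seepage velocity is v_i = q/n_i, so the layer transit time is t_i = b_i·n_i / q:
  layer 1 (fractured sandstone): t_1 = 6.45 × 0.04 / 0.08352 = 3.089 d
  layer 2 (silty sand): t_2 = 10.3 × 0.14 / 0.08352 = 17.26 d
  layer 3 (weathered basalt): t_3 = 1.40 × 0.13 / 0.08352 = 2.179 d
  layer 4 (clean gravel): t_4 = 8.60 × 0.23 / 0.08352 = 23.68 d
Total t = Σ t_i = 46.21 days.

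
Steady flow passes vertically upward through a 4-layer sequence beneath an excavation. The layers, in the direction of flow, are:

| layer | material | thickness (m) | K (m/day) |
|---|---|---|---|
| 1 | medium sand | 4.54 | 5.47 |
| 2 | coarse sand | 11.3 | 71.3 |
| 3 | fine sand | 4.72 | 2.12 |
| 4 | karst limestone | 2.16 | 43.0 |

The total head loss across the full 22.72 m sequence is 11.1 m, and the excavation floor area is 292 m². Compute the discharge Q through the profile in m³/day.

993

Flow is perpendicular to layering, so the layers act in series and the equivalent K is the thickness-weighted harmonic mean.
Total thickness L = 4.54 + 11.3 + 4.72 + 2.16 = 22.72 m.
Σ(b_i/K_i) = 4.54/5.47 + 11.3/71.3 + 4.72/2.12 + 2.16/43.0 = 3.265 d.
K_eq = L / Σ(b_i/K_i) = 22.72 / 3.265 = 6.958 m/day.
Q = K_eq · A · (Δh/L) = 6.958 × 292 × (11.1/22.72) = 992.7 m³/day.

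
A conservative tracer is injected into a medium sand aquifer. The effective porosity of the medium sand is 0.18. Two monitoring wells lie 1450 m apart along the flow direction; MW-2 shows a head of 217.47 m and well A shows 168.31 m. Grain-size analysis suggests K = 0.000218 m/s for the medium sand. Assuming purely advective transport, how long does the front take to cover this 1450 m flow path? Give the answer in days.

409

Convert K: 0.000218 m/s × 86400 = 18.84 m/day.
Hydraulic gradient i = (217.47 − 168.31) / 1450 = 49.16 / 1450 = 0.03390.
Darcy flux q = K · i = 18.84 × 0.03390 = 0.6386 m/day.
Seepage velocity v = q / n_e = 0.6386 / 0.18 = 3.548 m/day.
Travel time t = L / v = 1450 / 3.548 = 408.7 days.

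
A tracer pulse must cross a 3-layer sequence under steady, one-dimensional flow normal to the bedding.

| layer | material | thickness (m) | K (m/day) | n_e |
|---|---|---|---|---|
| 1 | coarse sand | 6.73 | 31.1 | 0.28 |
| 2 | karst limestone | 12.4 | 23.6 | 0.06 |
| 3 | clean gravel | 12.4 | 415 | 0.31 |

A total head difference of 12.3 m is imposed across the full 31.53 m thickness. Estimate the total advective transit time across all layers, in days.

With flow normal to the layers, continuity requires the same specific discharge q through every layer.
Σ(b_i/K_i) = 6.73/31.1 + 12.4/23.6 + 12.4/415 = 0.7717 d.
q = Δh / Σ(b_i/K_i) = 12.3 / 0.7717 = 15.94 m/day.
In each layer the seepage velocity is v_i = q/n_i, so the layer transit time is t_i = b_i·n_i / q:
  layer 1 (coarse sand): t_1 = 6.73 × 0.28 / 15.94 = 0.1182 d
  layer 2 (karst limestone): t_2 = 12.4 × 0.06 / 15.94 = 0.04668 d
  layer 3 (clean gravel): t_3 = 12.4 × 0.31 / 15.94 = 0.2412 d
Total t = Σ t_i = 0.4061 days.

0.406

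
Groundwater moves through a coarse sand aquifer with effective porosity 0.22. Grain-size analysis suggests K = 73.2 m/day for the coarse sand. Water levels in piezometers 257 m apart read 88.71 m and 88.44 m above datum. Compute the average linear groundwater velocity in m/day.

Hydraulic gradient i = (88.71 − 88.44) / 257 = 0.27 / 257 = 0.001051.
Darcy flux q = K · i = 73.20 × 0.001051 = 0.07690 m/day.
Seepage velocity v = q / n_e = 0.07690 / 0.22 = 0.3496 m/day.

0.350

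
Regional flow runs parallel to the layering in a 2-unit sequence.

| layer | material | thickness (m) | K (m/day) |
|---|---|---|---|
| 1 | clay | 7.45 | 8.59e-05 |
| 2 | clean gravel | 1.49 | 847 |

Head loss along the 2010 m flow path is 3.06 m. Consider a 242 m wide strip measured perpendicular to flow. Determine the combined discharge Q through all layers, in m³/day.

Flow is parallel to layering, so each bed carries its own Darcy discharge and the transmissivities add.
Σ(K_i·b_i) = 8.59e-05×7.45 + 847×1.49 = 1262 m²/day.
Hydraulic gradient i = Δh / L = 3.06 / 2010 = 0.001522.
Q = Σ(K_i·b_i) · W · i = 1262 × 242 × 0.001522 = 465.0 m³/day.

465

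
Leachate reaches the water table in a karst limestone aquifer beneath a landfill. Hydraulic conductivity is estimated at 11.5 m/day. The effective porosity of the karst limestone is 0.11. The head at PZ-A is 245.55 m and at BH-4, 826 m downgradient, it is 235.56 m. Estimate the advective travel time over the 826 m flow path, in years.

Hydraulic gradient i = (245.55 − 235.56) / 826 = 9.99 / 826 = 0.01209.
Darcy flux q = K · i = 11.50 × 0.01209 = 0.1391 m/day.
Seepage velocity v = q / n_e = 0.1391 / 0.11 = 1.264 m/day.
Travel time t = L / v = 826 / 1.264 = 653.3 days = 1.789 years.

1.79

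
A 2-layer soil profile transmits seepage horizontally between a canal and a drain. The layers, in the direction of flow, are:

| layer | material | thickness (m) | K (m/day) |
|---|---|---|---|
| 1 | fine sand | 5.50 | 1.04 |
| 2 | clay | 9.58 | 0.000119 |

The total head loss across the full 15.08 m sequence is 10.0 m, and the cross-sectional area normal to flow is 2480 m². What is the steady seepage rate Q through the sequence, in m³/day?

Flow is perpendicular to layering, so the layers act in series and the equivalent K is the thickness-weighted harmonic mean.
Total thickness L = 5.50 + 9.58 = 15.08 m.
Σ(b_i/K_i) = 5.50/1.04 + 9.58/0.000119 = 80509 d.
K_eq = L / Σ(b_i/K_i) = 15.08 / 80509 = 0.0001873 m/day.
Q = K_eq · A · (Δh/L) = 0.0001873 × 2480 × (10.0/15.08) = 0.3080 m³/day.

0.308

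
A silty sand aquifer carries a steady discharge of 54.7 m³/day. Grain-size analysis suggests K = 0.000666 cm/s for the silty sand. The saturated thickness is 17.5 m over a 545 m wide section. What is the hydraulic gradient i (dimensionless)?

0.00997

Convert K: 0.000666 cm/s × 864 = 0.5754 m/day.
Cross-sectional area A = 545 × 17.5 = 9538 m².
From Q = K·A·i, i = Q / (K·A) = 54.7 / (0.5754 × 9538) = 0.009967.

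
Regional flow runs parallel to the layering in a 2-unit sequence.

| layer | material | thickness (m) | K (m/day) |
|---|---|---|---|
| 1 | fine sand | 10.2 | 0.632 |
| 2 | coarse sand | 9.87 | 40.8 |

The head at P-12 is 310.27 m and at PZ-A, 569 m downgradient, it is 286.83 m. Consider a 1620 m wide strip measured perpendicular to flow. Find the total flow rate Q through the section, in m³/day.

Flow is parallel to layering, so each bed carries its own Darcy discharge and the transmissivities add.
Σ(K_i·b_i) = 0.632×10.2 + 40.8×9.87 = 409.1 m²/day.
Hydraulic gradient i = (310.27 − 286.83) / 569 = 23.44 / 569 = 0.04120.
Q = Σ(K_i·b_i) · W · i = 409.1 × 1620 × 0.04120 = 27305 m³/day.

27300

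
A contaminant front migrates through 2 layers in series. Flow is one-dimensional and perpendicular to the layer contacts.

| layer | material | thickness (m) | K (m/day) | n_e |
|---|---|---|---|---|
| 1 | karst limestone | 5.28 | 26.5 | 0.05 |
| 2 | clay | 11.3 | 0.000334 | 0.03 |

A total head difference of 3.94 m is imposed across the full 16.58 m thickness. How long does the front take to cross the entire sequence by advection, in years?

14.2

With flow normal to the layers, continuity requires the same specific discharge q through every layer.
Σ(b_i/K_i) = 5.28/26.5 + 11.3/0.000334 = 33833 d.
q = Δh / Σ(b_i/K_i) = 3.94 / 33833 = 0.0001165 m/day.
In each layer the seepage velocity is v_i = q/n_i, so the layer transit time is t_i = b_i·n_i / q:
  layer 1 (karst limestone): t_1 = 5.28 × 0.05 / 0.0001165 = 2267 d
  layer 2 (clay): t_2 = 11.3 × 0.03 / 0.0001165 = 2911 d
Total t = Σ t_i = 5178 days = 14.18 years.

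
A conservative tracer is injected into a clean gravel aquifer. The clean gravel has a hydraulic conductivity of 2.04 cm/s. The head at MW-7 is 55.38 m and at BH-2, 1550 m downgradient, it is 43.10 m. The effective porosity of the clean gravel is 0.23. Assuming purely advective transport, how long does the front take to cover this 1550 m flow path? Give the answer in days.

25.5

Convert K: 2.04 cm/s × 864 = 1763 m/day.
Hydraulic gradient i = (55.38 − 43.10) / 1550 = 12.28 / 1550 = 0.007923.
Darcy flux q = K · i = 1763 × 0.007923 = 13.96 m/day.
Seepage velocity v = q / n_e = 13.96 / 0.23 = 60.71 m/day.
Travel time t = L / v = 1550 / 60.71 = 25.53 days.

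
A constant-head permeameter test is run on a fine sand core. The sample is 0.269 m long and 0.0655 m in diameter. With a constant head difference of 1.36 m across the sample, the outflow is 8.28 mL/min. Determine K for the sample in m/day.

Cross-sectional area A = π·(d/2)² = π × (0.0655/2)² = 0.003370 m².
Convert discharge: 8.28 mL/min = 1.380e-07 m³/s.
Darcy's law rearranged: K = Q·L / (A·Δh) = 1.380e-07 × 0.269 / (0.003370 × 1.36) = 8.101e-06 m/s = 0.6999 m/day.

0.700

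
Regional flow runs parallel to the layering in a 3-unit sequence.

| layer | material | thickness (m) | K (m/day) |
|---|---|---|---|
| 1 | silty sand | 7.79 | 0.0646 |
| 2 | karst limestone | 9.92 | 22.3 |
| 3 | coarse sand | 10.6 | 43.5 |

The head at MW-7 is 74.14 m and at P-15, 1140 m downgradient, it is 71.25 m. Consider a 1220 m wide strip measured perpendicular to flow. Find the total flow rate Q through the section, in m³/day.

Flow is parallel to layering, so each bed carries its own Darcy discharge and the transmissivities add.
Σ(K_i·b_i) = 0.0646×7.79 + 22.3×9.92 + 43.5×10.6 = 682.8 m²/day.
Hydraulic gradient i = (74.14 − 71.25) / 1140 = 2.89 / 1140 = 0.002535.
Q = Σ(K_i·b_i) · W · i = 682.8 × 1220 × 0.002535 = 2112 m³/day.

2110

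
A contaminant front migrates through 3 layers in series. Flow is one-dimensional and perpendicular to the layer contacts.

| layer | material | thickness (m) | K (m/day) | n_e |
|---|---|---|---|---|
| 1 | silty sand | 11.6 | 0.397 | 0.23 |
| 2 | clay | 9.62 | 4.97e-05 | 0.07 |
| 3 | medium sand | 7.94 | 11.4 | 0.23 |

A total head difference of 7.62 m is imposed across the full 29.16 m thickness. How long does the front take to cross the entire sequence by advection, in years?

359

With flow normal to the layers, continuity requires the same specific discharge q through every layer.
Σ(b_i/K_i) = 11.6/0.397 + 9.62/4.97e-05 + 7.94/11.4 = 1.936e+05 d.
q = Δh / Σ(b_i/K_i) = 7.62 / 1.936e+05 = 3.936e-05 m/day.
In each layer the seepage velocity is v_i = q/n_i, so the layer transit time is t_i = b_i·n_i / q:
  layer 1 (silty sand): t_1 = 11.6 × 0.23 / 3.936e-05 = 67782 d
  layer 2 (clay): t_2 = 9.62 × 0.07 / 3.936e-05 = 17108 d
  layer 3 (medium sand): t_3 = 7.94 × 0.23 / 3.936e-05 = 46396 d
Total t = Σ t_i = 1.313e+05 days = 359.4 years.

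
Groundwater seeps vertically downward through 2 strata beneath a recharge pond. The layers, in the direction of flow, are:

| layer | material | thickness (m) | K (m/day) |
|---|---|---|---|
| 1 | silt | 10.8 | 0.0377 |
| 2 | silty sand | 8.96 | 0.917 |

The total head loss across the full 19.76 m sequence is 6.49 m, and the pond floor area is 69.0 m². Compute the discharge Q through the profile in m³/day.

1.51

Flow is perpendicular to layering, so the layers act in series and the equivalent K is the thickness-weighted harmonic mean.
Total thickness L = 10.8 + 8.96 = 19.76 m.
Σ(b_i/K_i) = 10.8/0.0377 + 8.96/0.917 = 296.2 d.
K_eq = L / Σ(b_i/K_i) = 19.76 / 296.2 = 0.06670 m/day.
Q = K_eq · A · (Δh/L) = 0.06670 × 69.0 × (6.49/19.76) = 1.512 m³/day.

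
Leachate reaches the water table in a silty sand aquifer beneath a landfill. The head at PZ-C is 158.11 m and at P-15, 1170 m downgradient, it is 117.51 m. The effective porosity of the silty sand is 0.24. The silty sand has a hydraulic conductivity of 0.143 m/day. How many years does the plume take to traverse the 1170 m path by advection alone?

155

Hydraulic gradient i = (158.11 − 117.51) / 1170 = 40.6 / 1170 = 0.03470.
Darcy flux q = K · i = 0.1430 × 0.03470 = 0.004962 m/day.
Seepage velocity v = q / n_e = 0.004962 / 0.24 = 0.02068 m/day.
Travel time t = L / v = 1170 / 0.02068 = 56588 days = 154.9 years.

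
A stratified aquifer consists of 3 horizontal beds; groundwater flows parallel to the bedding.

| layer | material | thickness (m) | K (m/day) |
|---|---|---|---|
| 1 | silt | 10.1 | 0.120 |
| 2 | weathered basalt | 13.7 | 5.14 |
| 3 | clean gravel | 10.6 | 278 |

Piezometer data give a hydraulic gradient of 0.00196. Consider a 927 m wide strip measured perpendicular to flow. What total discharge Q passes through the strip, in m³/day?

5480

Flow is parallel to layering, so each bed carries its own Darcy discharge and the transmissivities add.
Σ(K_i·b_i) = 0.120×10.1 + 5.14×13.7 + 278×10.6 = 3018 m²/day.
Hydraulic gradient i = 0.00196.
Q = Σ(K_i·b_i) · W · i = 3018 × 927 × 0.001960 = 5484 m³/day.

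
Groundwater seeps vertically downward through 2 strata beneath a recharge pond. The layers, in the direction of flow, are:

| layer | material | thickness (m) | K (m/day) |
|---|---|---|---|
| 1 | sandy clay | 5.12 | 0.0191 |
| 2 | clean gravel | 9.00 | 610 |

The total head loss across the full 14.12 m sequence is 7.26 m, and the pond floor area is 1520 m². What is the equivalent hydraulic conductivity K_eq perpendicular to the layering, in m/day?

0.0527

Flow is perpendicular to layering, so the layers act in series and the equivalent K is the thickness-weighted harmonic mean.
Total thickness L = 5.12 + 9.00 = 14.12 m.
Σ(b_i/K_i) = 5.12/0.0191 + 9.00/610 = 268.1 d.
K_eq = L / Σ(b_i/K_i) = 14.12 / 268.1 = 0.05267 m/day.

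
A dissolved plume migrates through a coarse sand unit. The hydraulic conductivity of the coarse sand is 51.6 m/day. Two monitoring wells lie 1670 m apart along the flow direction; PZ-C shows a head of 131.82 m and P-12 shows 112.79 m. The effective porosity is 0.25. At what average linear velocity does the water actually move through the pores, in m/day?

2.35

Hydraulic gradient i = (131.82 − 112.79) / 1670 = 19.03 / 1670 = 0.01140.
Darcy flux q = K · i = 51.60 × 0.01140 = 0.5880 m/day.
Seepage velocity v = q / n_e = 0.5880 / 0.25 = 2.352 m/day.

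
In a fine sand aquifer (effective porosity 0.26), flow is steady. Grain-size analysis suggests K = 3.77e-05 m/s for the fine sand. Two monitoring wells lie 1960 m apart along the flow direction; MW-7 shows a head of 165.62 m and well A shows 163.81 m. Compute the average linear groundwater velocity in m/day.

0.0116

Convert K: 3.77e-05 m/s × 86400 = 3.257 m/day.
Hydraulic gradient i = (165.62 − 163.81) / 1960 = 1.81 / 1960 = 0.0009235.
Darcy flux q = K · i = 3.257 × 0.0009235 = 0.003008 m/day.
Seepage velocity v = q / n_e = 0.003008 / 0.26 = 0.01157 m/day.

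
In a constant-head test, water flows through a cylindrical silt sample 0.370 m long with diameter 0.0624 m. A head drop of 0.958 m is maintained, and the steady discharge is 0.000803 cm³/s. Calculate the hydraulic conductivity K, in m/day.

0.00876

Cross-sectional area A = π·(d/2)² = π × (0.0624/2)² = 0.003058 m².
Convert discharge: 0.000803 cm³/s = 8.030e-10 m³/s.
Darcy's law rearranged: K = Q·L / (A·Δh) = 8.030e-10 × 0.370 / (0.003058 × 0.958) = 1.014e-07 m/s = 0.008762 m/day.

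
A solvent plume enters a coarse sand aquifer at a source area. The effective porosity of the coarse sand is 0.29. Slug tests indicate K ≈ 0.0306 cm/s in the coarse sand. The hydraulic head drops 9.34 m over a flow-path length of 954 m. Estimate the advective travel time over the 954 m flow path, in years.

2.93

Convert K: 0.0306 cm/s × 864 = 26.44 m/day.
Hydraulic gradient i = Δh / L = 9.34 / 954 = 0.009790.
Darcy flux q = K · i = 26.44 × 0.009790 = 0.2588 m/day.
Seepage velocity v = q / n_e = 0.2588 / 0.29 = 0.8926 m/day.
Travel time t = L / v = 954 / 0.8926 = 1069 days = 2.926 years.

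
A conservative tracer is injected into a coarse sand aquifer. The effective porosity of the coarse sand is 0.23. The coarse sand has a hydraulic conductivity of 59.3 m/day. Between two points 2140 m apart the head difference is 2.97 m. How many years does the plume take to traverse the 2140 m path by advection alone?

Hydraulic gradient i = Δh / L = 2.97 / 2140 = 0.001388.
Darcy flux q = K · i = 59.30 × 0.001388 = 0.08230 m/day.
Seepage velocity v = q / n_e = 0.08230 / 0.23 = 0.3578 m/day.
Travel time t = L / v = 2140 / 0.3578 = 5981 days = 16.37 years.

16.4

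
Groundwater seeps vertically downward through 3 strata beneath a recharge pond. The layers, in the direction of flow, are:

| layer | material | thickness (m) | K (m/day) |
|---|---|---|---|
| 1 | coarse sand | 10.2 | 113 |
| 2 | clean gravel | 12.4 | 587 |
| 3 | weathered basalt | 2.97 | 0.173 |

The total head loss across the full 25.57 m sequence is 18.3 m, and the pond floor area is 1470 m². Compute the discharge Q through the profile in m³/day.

1560

Flow is perpendicular to layering, so the layers act in series and the equivalent K is the thickness-weighted harmonic mean.
Total thickness L = 10.2 + 12.4 + 2.97 = 25.57 m.
Σ(b_i/K_i) = 10.2/113 + 12.4/587 + 2.97/0.173 = 17.28 d.
K_eq = L / Σ(b_i/K_i) = 25.57 / 17.28 = 1.480 m/day.
Q = K_eq · A · (Δh/L) = 1.480 × 1470 × (18.3/25.57) = 1557 m³/day.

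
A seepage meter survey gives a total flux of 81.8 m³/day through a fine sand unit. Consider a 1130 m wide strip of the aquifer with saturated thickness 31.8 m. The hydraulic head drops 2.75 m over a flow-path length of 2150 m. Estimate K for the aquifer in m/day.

Cross-sectional area A = 1130 × 31.8 = 35934 m².
Hydraulic gradient i = Δh / L = 2.75 / 2150 = 0.001279.
From Q = K·A·i, K = Q / (A·i) = 81.8 / (35934 × 0.001279) = 1.780 m/day.

1.78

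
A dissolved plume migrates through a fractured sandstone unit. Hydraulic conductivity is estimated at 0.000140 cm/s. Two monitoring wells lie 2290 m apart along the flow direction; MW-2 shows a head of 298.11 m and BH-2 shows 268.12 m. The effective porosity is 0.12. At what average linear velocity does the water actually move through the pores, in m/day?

Convert K: 0.000140 cm/s × 864 = 0.1210 m/day.
Hydraulic gradient i = (298.11 − 268.12) / 2290 = 29.99 / 2290 = 0.01310.
Darcy flux q = K · i = 0.1210 × 0.01310 = 0.001584 m/day.
Seepage velocity v = q / n_e = 0.001584 / 0.12 = 0.01320 m/day.

0.0132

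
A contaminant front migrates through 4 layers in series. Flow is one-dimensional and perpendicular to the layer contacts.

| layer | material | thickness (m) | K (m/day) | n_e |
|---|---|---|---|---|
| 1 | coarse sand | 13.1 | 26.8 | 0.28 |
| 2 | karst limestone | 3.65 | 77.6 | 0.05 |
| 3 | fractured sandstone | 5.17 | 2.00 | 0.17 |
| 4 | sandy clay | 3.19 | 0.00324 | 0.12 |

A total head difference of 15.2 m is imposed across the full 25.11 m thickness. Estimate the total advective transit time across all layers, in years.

With flow normal to the layers, continuity requires the same specific discharge q through every layer.
Σ(b_i/K_i) = 13.1/26.8 + 3.65/77.6 + 5.17/2.00 + 3.19/0.00324 = 987.7 d.
q = Δh / Σ(b_i/K_i) = 15.2 / 987.7 = 0.01539 m/day.
In each layer the seepage velocity is v_i = q/n_i, so the layer transit time is t_i = b_i·n_i / q:
  layer 1 (coarse sand): t_1 = 13.1 × 0.28 / 0.01539 = 238.3 d
  layer 2 (karst limestone): t_2 = 3.65 × 0.05 / 0.01539 = 11.86 d
  layer 3 (fractured sandstone): t_3 = 5.17 × 0.17 / 0.01539 = 57.11 d
  layer 4 (sandy clay): t_4 = 3.19 × 0.12 / 0.01539 = 24.87 d
Total t = Σ t_i = 332.2 days = 0.9095 years.

0.909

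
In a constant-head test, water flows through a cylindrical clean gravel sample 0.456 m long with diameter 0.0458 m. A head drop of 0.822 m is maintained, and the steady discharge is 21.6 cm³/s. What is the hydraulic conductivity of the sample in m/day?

628

Cross-sectional area A = π·(d/2)² = π × (0.0458/2)² = 0.001647 m².
Convert discharge: 21.6 cm³/s = 2.160e-05 m³/s.
Darcy's law rearranged: K = Q·L / (A·Δh) = 2.160e-05 × 0.456 / (0.001647 × 0.822) = 0.007273 m/s = 628.4 m/day.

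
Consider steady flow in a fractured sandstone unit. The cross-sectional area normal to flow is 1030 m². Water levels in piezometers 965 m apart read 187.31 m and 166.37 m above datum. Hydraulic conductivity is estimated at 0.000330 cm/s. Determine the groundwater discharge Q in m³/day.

6.37

Convert K: 0.000330 cm/s × 864 = 0.2851 m/day.
Hydraulic gradient i = (187.31 − 166.37) / 965 = 20.94 / 965 = 0.02170.
Darcy's law: Q = K · A · i = 0.2851 × 1030 × 0.02170 = 6.373 m³/day.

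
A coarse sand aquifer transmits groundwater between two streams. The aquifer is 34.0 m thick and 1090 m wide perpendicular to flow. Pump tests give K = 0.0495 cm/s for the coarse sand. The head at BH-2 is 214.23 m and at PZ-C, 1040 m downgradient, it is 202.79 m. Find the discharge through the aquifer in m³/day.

17400

Convert K: 0.0495 cm/s × 864 = 42.77 m/day.
Cross-sectional area A = 1090 × 34.0 = 37060 m².
Hydraulic gradient i = (214.23 − 202.79) / 1040 = 11.44 / 1040 = 0.01100.
Darcy's law: Q = K · A · i = 42.77 × 37060 × 0.01100 = 17435 m³/day.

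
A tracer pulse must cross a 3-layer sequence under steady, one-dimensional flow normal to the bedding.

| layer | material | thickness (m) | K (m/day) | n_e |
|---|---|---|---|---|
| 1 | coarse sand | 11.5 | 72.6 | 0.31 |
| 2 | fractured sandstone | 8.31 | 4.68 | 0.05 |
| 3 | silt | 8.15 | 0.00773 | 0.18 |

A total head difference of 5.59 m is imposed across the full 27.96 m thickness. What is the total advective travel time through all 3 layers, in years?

With flow normal to the layers, continuity requires the same specific discharge q through every layer.
Σ(b_i/K_i) = 11.5/72.6 + 8.31/4.68 + 8.15/0.00773 = 1056 d.
q = Δh / Σ(b_i/K_i) = 5.59 / 1056 = 0.005292 m/day.
In each layer the seepage velocity is v_i = q/n_i, so the layer transit time is t_i = b_i·n_i / q:
  layer 1 (coarse sand): t_1 = 11.5 × 0.31 / 0.005292 = 673.6 d
  layer 2 (fractured sandstone): t_2 = 8.31 × 0.05 / 0.005292 = 78.51 d
  layer 3 (silt): t_3 = 8.15 × 0.18 / 0.005292 = 277.2 d
Total t = Σ t_i = 1029 days = 2.818 years.

2.82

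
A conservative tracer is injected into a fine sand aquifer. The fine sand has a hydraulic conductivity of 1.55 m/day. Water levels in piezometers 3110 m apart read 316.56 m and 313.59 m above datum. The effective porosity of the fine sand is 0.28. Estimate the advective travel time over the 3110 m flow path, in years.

1610

Hydraulic gradient i = (316.56 − 313.59) / 3110 = 2.97 / 3110 = 0.0009550.
Darcy flux q = K · i = 1.550 × 0.0009550 = 0.001480 m/day.
Seepage velocity v = q / n_e = 0.001480 / 0.28 = 0.005287 m/day.
Travel time t = L / v = 3110 / 0.005287 = 5.883e+05 days = 1611 years.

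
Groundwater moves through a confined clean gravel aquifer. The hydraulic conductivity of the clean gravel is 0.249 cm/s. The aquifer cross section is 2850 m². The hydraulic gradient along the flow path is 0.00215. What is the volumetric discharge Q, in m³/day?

Convert K: 0.249 cm/s × 864 = 215.1 m/day.
Hydraulic gradient i = 0.00215.
Darcy's law: Q = K · A · i = 215.1 × 2850 × 0.002150 = 1318 m³/day.

1320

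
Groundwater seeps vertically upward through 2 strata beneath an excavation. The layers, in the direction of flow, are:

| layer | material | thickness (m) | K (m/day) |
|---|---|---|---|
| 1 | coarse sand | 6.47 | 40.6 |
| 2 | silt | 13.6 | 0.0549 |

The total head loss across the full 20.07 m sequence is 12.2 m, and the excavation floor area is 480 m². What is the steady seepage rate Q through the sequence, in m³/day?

Flow is perpendicular to layering, so the layers act in series and the equivalent K is the thickness-weighted harmonic mean.
Total thickness L = 6.47 + 13.6 = 20.07 m.
Σ(b_i/K_i) = 6.47/40.6 + 13.6/0.0549 = 247.9 d.
K_eq = L / Σ(b_i/K_i) = 20.07 / 247.9 = 0.08097 m/day.
Q = K_eq · A · (Δh/L) = 0.08097 × 480 × (12.2/20.07) = 23.62 m³/day.

23.6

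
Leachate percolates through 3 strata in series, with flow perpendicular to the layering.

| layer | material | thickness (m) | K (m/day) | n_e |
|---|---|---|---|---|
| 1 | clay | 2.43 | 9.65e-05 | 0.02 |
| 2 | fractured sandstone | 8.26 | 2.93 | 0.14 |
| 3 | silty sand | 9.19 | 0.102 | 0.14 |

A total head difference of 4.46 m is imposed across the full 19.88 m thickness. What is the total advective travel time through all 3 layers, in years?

With flow normal to the layers, continuity requires the same specific discharge q through every layer.
Σ(b_i/K_i) = 2.43/9.65e-05 + 8.26/2.93 + 9.19/0.102 = 25274 d.
q = Δh / Σ(b_i/K_i) = 4.46 / 25274 = 0.0001765 m/day.
In each layer the seepage velocity is v_i = q/n_i, so the layer transit time is t_i = b_i·n_i / q:
  layer 1 (clay): t_1 = 2.43 × 0.02 / 0.0001765 = 275.4 d
  layer 2 (fractured sandstone): t_2 = 8.26 × 0.14 / 0.0001765 = 6553 d
  layer 3 (silty sand): t_3 = 9.19 × 0.14 / 0.0001765 = 7291 d
Total t = Σ t_i = 14120 days = 38.66 years.

38.7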